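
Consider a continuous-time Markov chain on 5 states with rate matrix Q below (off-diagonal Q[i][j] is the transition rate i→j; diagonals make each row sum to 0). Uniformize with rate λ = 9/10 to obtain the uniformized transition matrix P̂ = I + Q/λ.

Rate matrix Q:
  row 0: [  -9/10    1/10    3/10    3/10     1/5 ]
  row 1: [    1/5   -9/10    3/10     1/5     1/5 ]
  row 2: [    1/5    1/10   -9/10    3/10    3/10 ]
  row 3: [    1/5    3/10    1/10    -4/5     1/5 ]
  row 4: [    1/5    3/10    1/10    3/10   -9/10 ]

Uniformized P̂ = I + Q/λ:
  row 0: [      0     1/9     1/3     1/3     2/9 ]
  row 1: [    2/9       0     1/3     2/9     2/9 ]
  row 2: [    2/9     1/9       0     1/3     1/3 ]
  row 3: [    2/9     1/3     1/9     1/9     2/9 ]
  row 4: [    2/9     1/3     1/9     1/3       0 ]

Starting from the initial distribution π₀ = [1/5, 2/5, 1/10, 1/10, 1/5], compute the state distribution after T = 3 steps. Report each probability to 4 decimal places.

π = [0.1816, 0.1926, 0.1785, 0.2538, 0.1936]

t=0: π = [0.2000, 0.4000, 0.1000, 0.1000, 0.2000]
t=1: π = [0.1778, 0.1333, 0.2333, 0.2667, 0.1889]
t=2: π = [0.1827, 0.1975, 0.1543, 0.2593, 0.2062]
t=3: π = [0.1816, 0.1926, 0.1785, 0.2538, 0.1936]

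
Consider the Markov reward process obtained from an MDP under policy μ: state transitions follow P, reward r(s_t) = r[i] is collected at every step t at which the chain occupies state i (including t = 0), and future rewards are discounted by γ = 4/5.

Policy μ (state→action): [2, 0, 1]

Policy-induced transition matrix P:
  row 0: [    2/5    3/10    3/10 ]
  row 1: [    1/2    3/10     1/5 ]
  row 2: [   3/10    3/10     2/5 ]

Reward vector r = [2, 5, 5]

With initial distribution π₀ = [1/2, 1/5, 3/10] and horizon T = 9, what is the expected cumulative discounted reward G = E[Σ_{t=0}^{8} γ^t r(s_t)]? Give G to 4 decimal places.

t=0: π = [0.5000, 0.2000, 0.3000], E[r] = 3.5000, γ^t·E[r] = 3.500000, running G = 3.500000
t=1: π = [0.3900, 0.3000, 0.3100], E[r] = 3.8300, γ^t·E[r] = 3.064000, running G = 6.564000
t=2: π = [0.3990, 0.3000, 0.3010], E[r] = 3.8030, γ^t·E[r] = 2.433920, running G = 8.997920
t=3: π = [0.3999, 0.3000, 0.3001], E[r] = 3.8003, γ^t·E[r] = 1.945754, running G = 10.943674
t=4: π = [0.4000, 0.3000, 0.3000], E[r] = 3.8000, γ^t·E[r] = 1.556492, running G = 12.500166
t=5: π = [0.4000, 0.3000, 0.3000], E[r] = 3.8000, γ^t·E[r] = 1.245185, running G = 13.745351
t=6: π = [0.4000, 0.3000, 0.3000], E[r] = 3.8000, γ^t·E[r] = 0.996147, running G = 14.741498
t=7: π = [0.4000, 0.3000, 0.3000], E[r] = 3.8000, γ^t·E[r] = 0.796918, running G = 15.538416
t=8: π = [0.4000, 0.3000, 0.3000], E[r] = 3.8000, γ^t·E[r] = 0.637534, running G = 16.175950

G = 16.1760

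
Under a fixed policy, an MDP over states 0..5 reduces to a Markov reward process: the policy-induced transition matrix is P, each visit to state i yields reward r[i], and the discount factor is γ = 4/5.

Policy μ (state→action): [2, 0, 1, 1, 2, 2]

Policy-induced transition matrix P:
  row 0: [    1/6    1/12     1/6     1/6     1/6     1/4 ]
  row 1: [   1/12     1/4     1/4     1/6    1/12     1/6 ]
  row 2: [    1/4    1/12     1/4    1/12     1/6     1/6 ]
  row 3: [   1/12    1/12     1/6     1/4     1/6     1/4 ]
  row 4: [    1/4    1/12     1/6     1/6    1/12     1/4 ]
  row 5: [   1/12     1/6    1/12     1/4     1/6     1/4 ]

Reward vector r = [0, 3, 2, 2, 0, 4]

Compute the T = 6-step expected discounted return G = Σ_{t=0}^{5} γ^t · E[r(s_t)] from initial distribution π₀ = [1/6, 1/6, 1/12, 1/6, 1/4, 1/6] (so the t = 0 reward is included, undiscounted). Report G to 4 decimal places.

G = 7.0338

t=0: π = [0.1667, 0.1667, 0.0833, 0.1667, 0.2500, 0.1667], E[r] = 1.6667, γ^t·E[r] = 1.666667, running G = 1.666667
t=1: π = [0.1528, 0.1250, 0.1736, 0.1875, 0.1319, 0.2292], E[r] = 2.0139, γ^t·E[r] = 1.611111, running G = 3.277778
t=2: π = [0.1470, 0.1233, 0.1725, 0.1869, 0.1453, 0.2251], E[r] = 1.9890, γ^t·E[r] = 1.272963, running G = 4.550741
t=3: π = [0.1485, 0.1226, 0.1726, 0.1866, 0.1443, 0.2254], E[r] = 1.9877, γ^t·E[r] = 1.017704, running G = 5.568444
t=4: π = [0.1485, 0.1226, 0.1725, 0.1866, 0.1444, 0.2254], E[r] = 1.9875, γ^t·E[r] = 0.814069, running G = 6.382514
t=5: π = [0.1485, 0.1225, 0.1725, 0.1866, 0.1444, 0.2254], E[r] = 1.9875, γ^t·E[r] = 0.651256, running G = 7.033770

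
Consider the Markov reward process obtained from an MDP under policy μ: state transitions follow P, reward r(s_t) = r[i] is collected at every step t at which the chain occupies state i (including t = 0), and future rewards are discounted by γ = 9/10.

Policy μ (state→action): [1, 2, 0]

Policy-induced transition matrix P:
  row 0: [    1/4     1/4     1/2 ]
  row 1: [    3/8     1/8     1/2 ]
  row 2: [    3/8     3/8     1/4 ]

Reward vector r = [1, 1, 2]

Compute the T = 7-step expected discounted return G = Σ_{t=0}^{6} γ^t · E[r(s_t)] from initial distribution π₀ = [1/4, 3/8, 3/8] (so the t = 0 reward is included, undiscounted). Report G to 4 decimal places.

G = 7.2834

t=0: π = [0.2500, 0.3750, 0.3750], E[r] = 1.3750, γ^t·E[r] = 1.375000, running G = 1.375000
t=1: π = [0.3438, 0.2500, 0.4063], E[r] = 1.4063, γ^t·E[r] = 1.265625, running G = 2.640625
t=2: π = [0.3320, 0.2695, 0.3984], E[r] = 1.3984, γ^t·E[r] = 1.132734, running G = 3.773359
t=3: π = [0.3335, 0.2661, 0.4004], E[r] = 1.4004, γ^t·E[r] = 1.020885, running G = 4.794244
t=4: π = [0.3333, 0.2668, 0.3999], E[r] = 1.3999, γ^t·E[r] = 0.918476, running G = 5.712720
t=5: π = [0.3333, 0.2666, 0.4000], E[r] = 1.4000, γ^t·E[r] = 0.826700, running G = 6.539420
t=6: π = [0.3333, 0.2667, 0.4000], E[r] = 1.4000, γ^t·E[r] = 0.744014, running G = 7.283435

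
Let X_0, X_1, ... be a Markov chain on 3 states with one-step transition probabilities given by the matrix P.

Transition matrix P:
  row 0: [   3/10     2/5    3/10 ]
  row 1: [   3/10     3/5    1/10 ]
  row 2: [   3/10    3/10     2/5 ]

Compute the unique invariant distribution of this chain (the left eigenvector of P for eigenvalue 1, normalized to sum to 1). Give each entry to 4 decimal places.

π = [0.3000, 0.4714, 0.2286]

Balance equations π_j = Σ_i π_i·P[i][j]:
  π_0 = 3/10·π_0 + 3/10·π_1 + 3/10·π_2
  π_1 = 2/5·π_0 + 3/5·π_1 + 3/10·π_2
  normalize: π_0 + π_1 + π_2 = 1
Solving the linear system gives exactly π = [3/10, 33/70, 8/35].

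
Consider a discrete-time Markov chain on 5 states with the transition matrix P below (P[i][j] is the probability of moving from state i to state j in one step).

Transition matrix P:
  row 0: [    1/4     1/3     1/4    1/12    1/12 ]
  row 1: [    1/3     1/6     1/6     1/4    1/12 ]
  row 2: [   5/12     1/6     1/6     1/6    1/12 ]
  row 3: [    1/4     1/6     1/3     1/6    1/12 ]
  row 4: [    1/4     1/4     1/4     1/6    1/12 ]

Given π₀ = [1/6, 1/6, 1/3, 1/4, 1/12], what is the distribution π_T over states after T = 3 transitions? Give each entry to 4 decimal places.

π = [0.3069, 0.2244, 0.2252, 0.1602, 0.0833]

t=0: π = [0.1667, 0.1667, 0.3333, 0.2500, 0.0833]
t=1: π = [0.3194, 0.2014, 0.2292, 0.1667, 0.0833]
t=2: π = [0.3050, 0.2269, 0.2280, 0.1568, 0.0833]
t=3: π = [0.3069, 0.2244, 0.2252, 0.1602, 0.0833]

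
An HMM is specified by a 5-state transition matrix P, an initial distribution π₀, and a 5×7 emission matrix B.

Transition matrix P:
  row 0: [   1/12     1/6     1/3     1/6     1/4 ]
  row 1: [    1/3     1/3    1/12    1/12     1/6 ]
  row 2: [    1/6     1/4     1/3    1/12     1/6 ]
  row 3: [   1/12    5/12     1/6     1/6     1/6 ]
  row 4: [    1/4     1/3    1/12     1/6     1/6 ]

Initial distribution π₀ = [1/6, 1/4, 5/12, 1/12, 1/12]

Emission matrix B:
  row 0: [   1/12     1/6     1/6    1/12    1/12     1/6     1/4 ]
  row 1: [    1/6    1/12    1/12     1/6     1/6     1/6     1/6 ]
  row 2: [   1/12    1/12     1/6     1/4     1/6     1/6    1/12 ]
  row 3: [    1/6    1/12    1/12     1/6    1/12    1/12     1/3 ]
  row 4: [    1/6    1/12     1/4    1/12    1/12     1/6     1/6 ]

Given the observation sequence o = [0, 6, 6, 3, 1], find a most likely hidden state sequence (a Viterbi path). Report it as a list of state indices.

t=0: δ = [1.389e-02, 4.167e-02, 3.472e-02, 1.389e-02, 1.389e-02]  (obs o_0=0)
t=1: δ = [3.472e-03, 2.315e-03, 9.645e-04, 1.157e-03, 1.157e-03]  ψ = [1, 1, 2, 1, 1]  (obs o_1=6)
t=2: δ = [1.929e-04, 1.286e-04, 9.645e-05, 1.929e-04, 1.447e-04]  ψ = [1, 1, 0, 0, 0]  (obs o_2=6)
t=3: δ = [3.572e-06, 1.340e-05, 1.608e-05, 5.358e-06, 4.019e-06]  ψ = [1, 3, 0, 0, 0]  (obs o_3=3)
t=4: δ = [7.442e-07, 3.721e-07, 4.465e-07, 1.116e-07, 2.233e-07]  ψ = [1, 1, 2, 2, 2]  (obs o_4=1)
backtrack: best end state = 0; path = [1, 0, 3, 1, 0]

path = [1, 0, 3, 1, 0]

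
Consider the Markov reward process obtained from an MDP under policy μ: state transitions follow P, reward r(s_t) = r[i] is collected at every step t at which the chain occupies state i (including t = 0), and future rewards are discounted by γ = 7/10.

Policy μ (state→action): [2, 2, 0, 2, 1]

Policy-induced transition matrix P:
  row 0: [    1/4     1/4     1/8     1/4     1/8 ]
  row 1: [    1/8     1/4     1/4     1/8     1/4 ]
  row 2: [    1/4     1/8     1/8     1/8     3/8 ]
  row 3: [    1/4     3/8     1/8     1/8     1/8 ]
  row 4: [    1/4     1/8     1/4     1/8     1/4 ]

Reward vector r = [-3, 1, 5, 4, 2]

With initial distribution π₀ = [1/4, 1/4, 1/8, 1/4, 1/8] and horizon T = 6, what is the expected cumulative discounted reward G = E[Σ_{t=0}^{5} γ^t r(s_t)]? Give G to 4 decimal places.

G = 4.3047

t=0: π = [0.2500, 0.2500, 0.1250, 0.2500, 0.1250], E[r] = 1.3750, γ^t·E[r] = 1.375000, running G = 1.375000
t=1: π = [0.2188, 0.2500, 0.1719, 0.1563, 0.2031], E[r] = 1.4844, γ^t·E[r] = 1.039063, running G = 2.414063
t=2: π = [0.2188, 0.2227, 0.1816, 0.1523, 0.2246], E[r] = 1.5332, γ^t·E[r] = 0.751270, running G = 3.165332
t=3: π = [0.2222, 0.2183, 0.1809, 0.1523, 0.2263], E[r] = 1.5183, γ^t·E[r] = 0.520781, running G = 3.686113
t=4: π = [0.2227, 0.2181, 0.1806, 0.1528, 0.2258], E[r] = 1.5155, γ^t·E[r] = 0.363880, running G = 4.049992
t=5: π = [0.2227, 0.2183, 0.1805, 0.1528, 0.2256], E[r] = 1.5152, γ^t·E[r] = 0.254659, running G = 4.304651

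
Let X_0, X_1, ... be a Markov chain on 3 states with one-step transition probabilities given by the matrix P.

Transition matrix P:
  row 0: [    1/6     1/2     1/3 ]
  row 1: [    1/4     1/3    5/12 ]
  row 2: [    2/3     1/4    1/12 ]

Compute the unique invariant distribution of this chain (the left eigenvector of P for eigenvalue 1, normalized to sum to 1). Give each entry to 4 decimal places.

Balance equations π_j = Σ_i π_i·P[i][j]:
  π_0 = 1/6·π_0 + 1/4·π_1 + 2/3·π_2
  π_1 = 1/2·π_0 + 1/3·π_1 + 1/4·π_2
  normalize: π_0 + π_1 + π_2 = 1
Solving the linear system gives exactly π = [73/213, 26/71, 62/213].

π = [0.3427, 0.3662, 0.2911]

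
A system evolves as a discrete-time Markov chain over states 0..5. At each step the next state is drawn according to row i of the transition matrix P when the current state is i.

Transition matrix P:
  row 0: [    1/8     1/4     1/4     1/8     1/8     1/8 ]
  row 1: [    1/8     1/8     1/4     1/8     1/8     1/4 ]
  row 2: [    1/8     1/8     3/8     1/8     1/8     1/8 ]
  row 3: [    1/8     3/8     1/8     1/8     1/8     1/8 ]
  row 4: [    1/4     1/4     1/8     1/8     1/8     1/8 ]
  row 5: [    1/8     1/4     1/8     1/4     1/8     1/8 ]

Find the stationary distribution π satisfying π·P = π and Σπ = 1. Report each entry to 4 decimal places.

π = [0.1406, 0.2131, 0.2256, 0.1440, 0.1250, 0.1516]

Balance equations π_j = Σ_i π_i·P[i][j]:
  π_0 = 1/8·π_0 + 1/8·π_1 + 1/8·π_2 + 1/8·π_3 + 1/4·π_4 + 1/8·π_5
  π_1 = 1/4·π_0 + 1/8·π_1 + 1/8·π_2 + 3/8·π_3 + 1/4·π_4 + 1/4·π_5
  π_2 = 1/4·π_0 + 1/4·π_1 + 3/8·π_2 + 1/8·π_3 + 1/8·π_4 + 1/8·π_5
  π_3 = 1/8·π_0 + 1/8·π_1 + 1/8·π_2 + 1/8·π_3 + 1/8·π_4 + 1/4·π_5
  π_4 = 1/8·π_0 + 1/8·π_1 + 1/8·π_2 + 1/8·π_3 + 1/8·π_4 + 1/8·π_5
  normalize: π_0 + π_1 + π_2 + π_3 + π_4 + π_5 = 1
Solving the linear system gives exactly π = [9/64, 107/502, 7249/32128, 4625/32128, 1/8, 609/4016].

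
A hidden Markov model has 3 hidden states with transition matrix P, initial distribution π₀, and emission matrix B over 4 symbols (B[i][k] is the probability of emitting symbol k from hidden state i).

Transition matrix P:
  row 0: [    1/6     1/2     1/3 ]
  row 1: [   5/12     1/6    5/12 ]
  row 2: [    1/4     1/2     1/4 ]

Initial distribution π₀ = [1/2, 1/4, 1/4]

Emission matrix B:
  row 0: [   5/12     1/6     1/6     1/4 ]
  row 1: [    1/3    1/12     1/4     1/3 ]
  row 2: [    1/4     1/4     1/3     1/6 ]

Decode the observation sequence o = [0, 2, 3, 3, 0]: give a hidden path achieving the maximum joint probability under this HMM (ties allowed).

path = [0, 1, 0, 1, 0]

t=0: δ = [2.083e-01, 8.333e-02, 6.250e-02]  (obs o_0=0)
t=1: δ = [5.787e-03, 2.604e-02, 2.315e-02]  ψ = [0, 0, 0]  (obs o_1=2)
t=2: δ = [2.713e-03, 3.858e-03, 1.808e-03]  ψ = [1, 2, 1]  (obs o_2=3)
t=3: δ = [4.019e-04, 4.521e-04, 2.679e-04]  ψ = [1, 0, 1]  (obs o_3=3)
t=4: δ = [7.849e-05, 6.698e-05, 4.710e-05]  ψ = [1, 0, 1]  (obs o_4=0)
backtrack: best end state = 0; path = [0, 1, 0, 1, 0]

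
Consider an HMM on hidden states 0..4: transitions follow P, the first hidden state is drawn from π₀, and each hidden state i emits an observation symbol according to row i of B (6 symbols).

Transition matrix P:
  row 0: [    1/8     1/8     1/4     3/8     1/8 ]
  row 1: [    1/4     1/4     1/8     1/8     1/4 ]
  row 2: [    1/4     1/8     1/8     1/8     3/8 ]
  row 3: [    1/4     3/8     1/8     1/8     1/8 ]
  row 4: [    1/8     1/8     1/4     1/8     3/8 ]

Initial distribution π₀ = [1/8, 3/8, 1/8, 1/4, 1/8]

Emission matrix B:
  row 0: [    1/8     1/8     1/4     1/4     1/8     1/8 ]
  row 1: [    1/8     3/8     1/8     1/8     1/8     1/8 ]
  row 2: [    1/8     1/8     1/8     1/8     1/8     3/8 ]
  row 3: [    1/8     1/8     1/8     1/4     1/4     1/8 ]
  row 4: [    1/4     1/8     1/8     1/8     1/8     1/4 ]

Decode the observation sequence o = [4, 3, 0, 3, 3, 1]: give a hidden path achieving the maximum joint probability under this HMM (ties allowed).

t=0: δ = [1.562e-02, 4.688e-02, 1.562e-02, 6.250e-02, 1.562e-02]  (obs o_0=4)
t=1: δ = [3.906e-03, 2.930e-03, 9.766e-04, 1.953e-03, 1.465e-03]  ψ = [3, 3, 3, 3, 1]  (obs o_1=3)
t=2: δ = [9.155e-05, 9.155e-05, 1.221e-04, 1.831e-04, 1.831e-04]  ψ = [1, 1, 0, 0, 1]  (obs o_2=0)
t=3: δ = [1.144e-05, 8.583e-06, 5.722e-06, 8.583e-06, 8.583e-06]  ψ = [3, 3, 4, 0, 4]  (obs o_3=3)
t=4: δ = [5.364e-07, 4.023e-07, 3.576e-07, 1.073e-06, 4.023e-07]  ψ = [1, 3, 0, 0, 4]  (obs o_4=3)
t=5: δ = [3.353e-08, 1.509e-07, 1.676e-08, 2.515e-08, 1.886e-08]  ψ = [3, 3, 0, 0, 4]  (obs o_5=1)
backtrack: best end state = 1; path = [3, 0, 3, 0, 3, 1]

path = [3, 0, 3, 0, 3, 1]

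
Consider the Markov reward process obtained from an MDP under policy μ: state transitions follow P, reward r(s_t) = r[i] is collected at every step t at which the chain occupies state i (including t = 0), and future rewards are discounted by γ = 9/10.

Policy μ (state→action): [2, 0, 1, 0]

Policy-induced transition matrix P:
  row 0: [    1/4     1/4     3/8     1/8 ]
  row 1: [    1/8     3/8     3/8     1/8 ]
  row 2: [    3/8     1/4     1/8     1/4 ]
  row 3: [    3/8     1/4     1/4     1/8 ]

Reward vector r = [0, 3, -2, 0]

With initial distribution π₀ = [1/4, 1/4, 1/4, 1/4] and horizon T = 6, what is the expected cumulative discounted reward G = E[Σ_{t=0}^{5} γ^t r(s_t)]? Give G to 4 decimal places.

G = 1.3057

t=0: π = [0.2500, 0.2500, 0.2500, 0.2500], E[r] = 0.2500, γ^t·E[r] = 0.250000, running G = 0.250000
t=1: π = [0.2813, 0.2813, 0.2813, 0.1563], E[r] = 0.2813, γ^t·E[r] = 0.253125, running G = 0.503125
t=2: π = [0.2695, 0.2852, 0.2852, 0.1602], E[r] = 0.2852, γ^t·E[r] = 0.230977, running G = 0.734102
t=3: π = [0.2700, 0.2856, 0.2837, 0.1606], E[r] = 0.2896, γ^t·E[r] = 0.211083, running G = 0.945184
t=4: π = [0.2698, 0.2857, 0.2840, 0.1605], E[r] = 0.2891, γ^t·E[r] = 0.189694, running G = 1.134878
t=5: π = [0.2698, 0.2857, 0.2839, 0.1605], E[r] = 0.2893, γ^t·E[r] = 0.170801, running G = 1.305679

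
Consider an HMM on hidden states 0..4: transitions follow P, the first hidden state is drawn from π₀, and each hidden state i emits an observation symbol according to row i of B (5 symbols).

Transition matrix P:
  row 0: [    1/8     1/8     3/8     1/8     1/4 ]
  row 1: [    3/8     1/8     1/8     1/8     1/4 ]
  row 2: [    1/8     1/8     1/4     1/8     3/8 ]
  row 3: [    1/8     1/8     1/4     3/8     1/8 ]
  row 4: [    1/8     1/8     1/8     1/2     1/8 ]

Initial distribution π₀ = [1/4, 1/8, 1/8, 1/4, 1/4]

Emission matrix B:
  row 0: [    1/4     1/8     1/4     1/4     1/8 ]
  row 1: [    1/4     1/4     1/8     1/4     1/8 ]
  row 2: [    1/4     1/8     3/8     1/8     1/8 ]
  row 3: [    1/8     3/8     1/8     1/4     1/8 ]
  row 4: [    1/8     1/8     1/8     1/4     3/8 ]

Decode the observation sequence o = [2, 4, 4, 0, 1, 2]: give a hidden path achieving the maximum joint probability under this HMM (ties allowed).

path = [0, 2, 4, 3, 3, 2]

t=0: δ = [6.250e-02, 1.562e-02, 4.688e-02, 3.125e-02, 3.125e-02]  (obs o_0=2)
t=1: δ = [9.766e-04, 9.766e-04, 2.930e-03, 1.953e-03, 6.592e-03]  ψ = [0, 0, 0, 4, 2]  (obs o_1=4)
t=2: δ = [1.030e-04, 1.030e-04, 1.030e-04, 4.120e-04, 4.120e-04]  ψ = [4, 4, 4, 4, 2]  (obs o_2=4)
t=3: δ = [1.287e-05, 1.287e-05, 2.575e-05, 2.575e-05, 6.437e-06]  ψ = [3, 3, 3, 4, 3]  (obs o_3=0)
t=4: δ = [6.035e-07, 8.047e-07, 8.047e-07, 3.621e-06, 1.207e-06]  ψ = [1, 2, 2, 3, 2]  (obs o_4=1)
t=5: δ = [1.132e-07, 5.658e-08, 3.395e-07, 1.697e-07, 5.658e-08]  ψ = [3, 3, 3, 3, 3]  (obs o_5=2)
backtrack: best end state = 2; path = [0, 2, 4, 3, 3, 2]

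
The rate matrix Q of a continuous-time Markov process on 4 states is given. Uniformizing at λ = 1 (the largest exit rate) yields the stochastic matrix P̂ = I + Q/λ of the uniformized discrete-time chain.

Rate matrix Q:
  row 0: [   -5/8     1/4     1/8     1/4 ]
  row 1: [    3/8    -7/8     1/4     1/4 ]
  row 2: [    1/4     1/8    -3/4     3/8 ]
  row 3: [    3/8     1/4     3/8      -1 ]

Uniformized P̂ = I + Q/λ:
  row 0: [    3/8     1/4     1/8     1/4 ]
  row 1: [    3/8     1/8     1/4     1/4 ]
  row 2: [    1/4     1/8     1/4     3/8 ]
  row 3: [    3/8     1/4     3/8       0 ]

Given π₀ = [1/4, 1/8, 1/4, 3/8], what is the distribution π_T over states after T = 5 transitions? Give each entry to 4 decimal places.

t=0: π = [0.2500, 0.1250, 0.2500, 0.3750]
t=1: π = [0.3438, 0.2031, 0.2656, 0.1875]
t=2: π = [0.3418, 0.1914, 0.2305, 0.2363]
t=3: π = [0.3462, 0.1973, 0.2368, 0.2197]
t=4: π = [0.3454, 0.1957, 0.2342, 0.2247]
t=5: π = [0.3457, 0.1963, 0.2349, 0.2231]

π = [0.3457, 0.1963, 0.2349, 0.2231]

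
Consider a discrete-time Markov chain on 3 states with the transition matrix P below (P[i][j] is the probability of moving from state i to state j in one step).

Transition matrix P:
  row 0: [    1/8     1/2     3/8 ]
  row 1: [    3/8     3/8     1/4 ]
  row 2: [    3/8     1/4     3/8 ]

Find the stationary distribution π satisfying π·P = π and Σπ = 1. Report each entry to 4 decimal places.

π = [0.3000, 0.3714, 0.3286]

Balance equations π_j = Σ_i π_i·P[i][j]:
  π_0 = 1/8·π_0 + 3/8·π_1 + 3/8·π_2
  π_1 = 1/2·π_0 + 3/8·π_1 + 1/4·π_2
  normalize: π_0 + π_1 + π_2 = 1
Solving the linear system gives exactly π = [3/10, 13/35, 23/70].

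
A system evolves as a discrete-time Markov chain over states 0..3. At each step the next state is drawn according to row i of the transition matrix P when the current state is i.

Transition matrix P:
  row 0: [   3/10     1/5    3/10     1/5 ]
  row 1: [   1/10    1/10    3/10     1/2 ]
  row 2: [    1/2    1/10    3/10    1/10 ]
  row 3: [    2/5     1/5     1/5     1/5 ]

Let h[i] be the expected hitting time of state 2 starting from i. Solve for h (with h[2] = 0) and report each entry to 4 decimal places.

First-step conditioning: h[2] = 0; for i ≠ 2, h[i] = 1 + Σ_k P[i][k]·h[k].
  h[0] = 1 + 3/10·h[0] + 1/5·h[1] + 1/5·h[3]
  h[1] = 1 + 1/10·h[0] + 1/10·h[1] + 1/2·h[3]
  h[3] = 1 + 2/5·h[0] + 1/5·h[1] + 1/5·h[3]
Solving the 3×3 linear system over states ≠ 2 gives exactly h = [550/151, 565/151, 0, 605/151] (h[2] = 0 is the target).

h = [3.6424, 3.7417, 0.0000, 4.0066]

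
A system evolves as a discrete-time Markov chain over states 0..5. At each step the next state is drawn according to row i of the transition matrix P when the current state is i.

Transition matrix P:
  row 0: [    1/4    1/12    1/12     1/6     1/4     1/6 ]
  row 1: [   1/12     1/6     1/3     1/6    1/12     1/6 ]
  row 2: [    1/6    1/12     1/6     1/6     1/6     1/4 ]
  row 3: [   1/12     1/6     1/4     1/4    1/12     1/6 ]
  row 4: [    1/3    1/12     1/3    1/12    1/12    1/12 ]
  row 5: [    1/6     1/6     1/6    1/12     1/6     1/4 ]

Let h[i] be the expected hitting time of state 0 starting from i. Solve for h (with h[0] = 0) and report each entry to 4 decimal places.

h = [0.0000, 6.6643, 6.0269, 6.7223, 5.0469, 6.0221]

First-step conditioning: h[0] = 0; for i ≠ 0, h[i] = 1 + Σ_k P[i][k]·h[k].
  h[1] = 1 + 1/6·h[1] + 1/3·h[2] + 1/6·h[3] + 1/12·h[4] + 1/6·h[5]
  h[2] = 1 + 1/12·h[1] + 1/6·h[2] + 1/6·h[3] + 1/6·h[4] + 1/4·h[5]
  h[3] = 1 + 1/6·h[1] + 1/4·h[2] + 1/4·h[3] + 1/12·h[4] + 1/6·h[5]
  h[4] = 1 + 1/12·h[1] + 1/3·h[2] + 1/12·h[3] + 1/12·h[4] + 1/12·h[5]
  h[5] = 1 + 1/6·h[1] + 1/6·h[2] + 1/12·h[3] + 1/6·h[4] + 1/4·h[5]
Solving the 5×5 linear system over states ≠ 0 gives exactly h = [0, 82804/12425, 74884/12425, 11932/1775, 62708/12425, 74824/12425] (h[0] = 0 is the target).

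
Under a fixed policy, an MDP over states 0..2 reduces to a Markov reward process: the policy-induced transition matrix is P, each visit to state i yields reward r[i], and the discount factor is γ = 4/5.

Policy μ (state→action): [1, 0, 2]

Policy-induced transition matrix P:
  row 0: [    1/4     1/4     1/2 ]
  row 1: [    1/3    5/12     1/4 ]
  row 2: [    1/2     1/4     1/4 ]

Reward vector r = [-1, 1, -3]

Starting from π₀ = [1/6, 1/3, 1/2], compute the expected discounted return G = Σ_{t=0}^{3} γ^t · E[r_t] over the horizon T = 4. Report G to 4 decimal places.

t=0: π = [0.1667, 0.3333, 0.5000], E[r] = -1.3333, γ^t·E[r] = -1.333333, running G = -1.333333
t=1: π = [0.4028, 0.3056, 0.2917], E[r] = -0.9722, γ^t·E[r] = -0.777778, running G = -2.111111
t=2: π = [0.3484, 0.3009, 0.3507], E[r] = -1.0995, γ^t·E[r] = -0.703704, running G = -2.814815
t=3: π = [0.3628, 0.3002, 0.3371], E[r] = -1.0739, γ^t·E[r] = -0.549827, running G = -3.364642

G = -3.3646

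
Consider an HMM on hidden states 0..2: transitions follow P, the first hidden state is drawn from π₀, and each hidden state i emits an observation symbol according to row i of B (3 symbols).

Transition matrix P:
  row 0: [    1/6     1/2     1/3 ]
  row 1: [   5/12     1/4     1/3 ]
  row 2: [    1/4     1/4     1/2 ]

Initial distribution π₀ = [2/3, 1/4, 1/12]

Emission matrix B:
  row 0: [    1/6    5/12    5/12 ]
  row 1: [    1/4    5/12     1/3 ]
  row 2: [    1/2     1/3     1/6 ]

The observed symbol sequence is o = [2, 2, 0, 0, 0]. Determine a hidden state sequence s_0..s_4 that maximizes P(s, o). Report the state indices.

path = [0, 1, 2, 2, 2]

t=0: δ = [2.778e-01, 8.333e-02, 1.389e-02]  (obs o_0=2)
t=1: δ = [1.929e-02, 4.630e-02, 1.543e-02]  ψ = [0, 0, 0]  (obs o_1=2)
t=2: δ = [3.215e-03, 2.894e-03, 7.716e-03]  ψ = [1, 1, 1]  (obs o_2=0)
t=3: δ = [3.215e-04, 4.823e-04, 1.929e-03]  ψ = [2, 2, 2]  (obs o_3=0)
t=4: δ = [8.038e-05, 1.206e-04, 4.823e-04]  ψ = [2, 2, 2]  (obs o_4=0)
backtrack: best end state = 2; path = [0, 1, 2, 2, 2]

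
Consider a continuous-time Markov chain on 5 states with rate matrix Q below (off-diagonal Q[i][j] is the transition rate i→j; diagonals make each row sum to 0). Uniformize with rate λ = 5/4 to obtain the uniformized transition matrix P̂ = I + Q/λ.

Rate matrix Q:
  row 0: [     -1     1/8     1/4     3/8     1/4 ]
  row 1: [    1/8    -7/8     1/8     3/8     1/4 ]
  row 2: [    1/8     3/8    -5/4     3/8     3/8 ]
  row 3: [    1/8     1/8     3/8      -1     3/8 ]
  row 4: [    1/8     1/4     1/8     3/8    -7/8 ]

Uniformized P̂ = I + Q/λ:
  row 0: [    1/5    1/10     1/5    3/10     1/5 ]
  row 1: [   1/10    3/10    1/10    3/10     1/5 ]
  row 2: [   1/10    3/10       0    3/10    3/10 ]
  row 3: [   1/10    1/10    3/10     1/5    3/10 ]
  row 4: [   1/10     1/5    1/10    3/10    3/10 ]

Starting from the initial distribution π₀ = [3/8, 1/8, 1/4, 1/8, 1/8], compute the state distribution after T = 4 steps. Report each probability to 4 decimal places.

π = [0.1111, 0.1962, 0.1507, 0.2727, 0.2692]

t=0: π = [0.3750, 0.1250, 0.2500, 0.1250, 0.1250]
t=1: π = [0.1375, 0.1875, 0.1375, 0.2875, 0.2500]
t=2: π = [0.1138, 0.1900, 0.1575, 0.2713, 0.2675]
t=3: π = [0.1114, 0.1963, 0.1499, 0.2729, 0.2696]
t=4: π = [0.1111, 0.1962, 0.1507, 0.2727, 0.2692]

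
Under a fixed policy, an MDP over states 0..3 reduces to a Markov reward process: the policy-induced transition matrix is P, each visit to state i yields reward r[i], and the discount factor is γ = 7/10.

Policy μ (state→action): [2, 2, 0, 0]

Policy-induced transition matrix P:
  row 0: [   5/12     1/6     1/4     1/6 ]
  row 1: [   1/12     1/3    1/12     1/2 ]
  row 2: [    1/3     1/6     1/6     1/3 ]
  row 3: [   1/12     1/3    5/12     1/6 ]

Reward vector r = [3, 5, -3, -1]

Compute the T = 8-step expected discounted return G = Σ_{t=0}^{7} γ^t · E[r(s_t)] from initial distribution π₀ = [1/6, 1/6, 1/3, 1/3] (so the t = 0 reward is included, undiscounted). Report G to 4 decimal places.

G = 1.9703

t=0: π = [0.1667, 0.1667, 0.3333, 0.3333], E[r] = 0.0000, γ^t·E[r] = 0.000000, running G = 0.000000
t=1: π = [0.2222, 0.2500, 0.2500, 0.2778], E[r] = 0.8889, γ^t·E[r] = 0.622222, running G = 0.622222
t=2: π = [0.2199, 0.2546, 0.2338, 0.2917], E[r] = 0.9398, γ^t·E[r] = 0.460509, running G = 1.082731
t=3: π = [0.2151, 0.2577, 0.2367, 0.2905], E[r] = 0.9333, γ^t·E[r] = 0.320107, running G = 1.402838
t=4: π = [0.2142, 0.2580, 0.2357, 0.2920], E[r] = 0.9335, γ^t·E[r] = 0.224144, running G = 1.626983
t=5: π = [0.2137, 0.2583, 0.2360, 0.2920], E[r] = 0.9327, γ^t·E[r] = 0.156758, running G = 1.783741
t=6: π = [0.2136, 0.2584, 0.2359, 0.2921], E[r] = 0.9327, γ^t·E[r] = 0.109729, running G = 1.893470
t=7: π = [0.2135, 0.2584, 0.2360, 0.2921], E[r] = 0.9326, γ^t·E[r] = 0.076804, running G = 1.970274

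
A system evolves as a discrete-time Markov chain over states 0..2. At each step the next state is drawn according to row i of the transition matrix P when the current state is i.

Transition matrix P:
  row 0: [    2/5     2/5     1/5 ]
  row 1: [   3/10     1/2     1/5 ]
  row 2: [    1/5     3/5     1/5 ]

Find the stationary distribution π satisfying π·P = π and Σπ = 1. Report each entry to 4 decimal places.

Balance equations π_j = Σ_i π_i·P[i][j]:
  π_0 = 2/5·π_0 + 3/10·π_1 + 1/5·π_2
  π_1 = 2/5·π_0 + 1/2·π_1 + 3/5·π_2
  normalize: π_0 + π_1 + π_2 = 1
Solving the linear system gives exactly π = [14/45, 22/45, 1/5].

π = [0.3111, 0.4889, 0.2000]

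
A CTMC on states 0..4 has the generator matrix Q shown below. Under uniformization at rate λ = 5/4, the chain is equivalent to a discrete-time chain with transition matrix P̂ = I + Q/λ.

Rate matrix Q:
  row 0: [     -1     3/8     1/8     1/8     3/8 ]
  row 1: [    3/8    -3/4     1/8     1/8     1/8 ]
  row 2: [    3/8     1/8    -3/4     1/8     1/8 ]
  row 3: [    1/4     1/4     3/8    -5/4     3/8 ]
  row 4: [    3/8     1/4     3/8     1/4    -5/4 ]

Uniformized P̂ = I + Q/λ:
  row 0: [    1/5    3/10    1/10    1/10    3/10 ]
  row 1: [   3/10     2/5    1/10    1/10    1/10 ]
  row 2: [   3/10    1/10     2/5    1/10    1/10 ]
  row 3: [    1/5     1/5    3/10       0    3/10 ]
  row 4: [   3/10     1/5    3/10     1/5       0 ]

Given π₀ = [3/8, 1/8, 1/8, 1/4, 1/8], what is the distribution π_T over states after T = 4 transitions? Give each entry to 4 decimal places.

π = [0.2635, 0.2553, 0.2185, 0.1059, 0.1569]

t=0: π = [0.3750, 0.1250, 0.1250, 0.2500, 0.1250]
t=1: π = [0.2375, 0.2500, 0.2125, 0.0875, 0.2125]
t=2: π = [0.2675, 0.2525, 0.2238, 0.1125, 0.1438]
t=3: π = [0.2620, 0.2549, 0.2184, 0.1031, 0.1616]
t=4: π = [0.2635, 0.2553, 0.2185, 0.1059, 0.1569]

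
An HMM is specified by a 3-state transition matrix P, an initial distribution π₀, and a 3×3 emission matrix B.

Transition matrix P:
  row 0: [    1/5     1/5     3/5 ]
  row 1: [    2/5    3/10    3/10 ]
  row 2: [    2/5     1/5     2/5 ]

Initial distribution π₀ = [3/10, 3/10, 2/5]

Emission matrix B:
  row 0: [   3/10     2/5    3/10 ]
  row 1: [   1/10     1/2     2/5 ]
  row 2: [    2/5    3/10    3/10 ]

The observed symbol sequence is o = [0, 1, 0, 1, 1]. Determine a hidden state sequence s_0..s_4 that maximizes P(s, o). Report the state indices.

path = [2, 0, 2, 0, 2]

t=0: δ = [9.000e-02, 3.000e-02, 1.600e-01]  (obs o_0=0)
t=1: δ = [2.560e-02, 1.600e-02, 1.920e-02]  ψ = [2, 2, 2]  (obs o_1=1)
t=2: δ = [2.304e-03, 5.120e-04, 6.144e-03]  ψ = [2, 0, 0]  (obs o_2=0)
t=3: δ = [9.830e-04, 6.144e-04, 7.373e-04]  ψ = [2, 2, 2]  (obs o_3=1)
t=4: δ = [1.180e-04, 9.830e-05, 1.769e-04]  ψ = [2, 0, 0]  (obs o_4=1)
backtrack: best end state = 2; path = [2, 0, 2, 0, 2]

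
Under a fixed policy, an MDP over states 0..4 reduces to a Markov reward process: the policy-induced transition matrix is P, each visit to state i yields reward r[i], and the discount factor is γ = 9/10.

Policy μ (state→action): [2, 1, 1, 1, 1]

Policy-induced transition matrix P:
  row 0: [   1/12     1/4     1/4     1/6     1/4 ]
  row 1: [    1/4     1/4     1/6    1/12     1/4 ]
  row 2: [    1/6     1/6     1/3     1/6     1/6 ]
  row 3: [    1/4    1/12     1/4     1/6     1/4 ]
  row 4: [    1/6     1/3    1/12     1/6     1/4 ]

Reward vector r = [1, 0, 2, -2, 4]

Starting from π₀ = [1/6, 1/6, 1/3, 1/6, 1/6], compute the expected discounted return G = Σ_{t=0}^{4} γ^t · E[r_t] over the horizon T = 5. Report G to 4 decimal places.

G = 4.9924

t=0: π = [0.1667, 0.1667, 0.3333, 0.1667, 0.1667], E[r] = 1.1667, γ^t·E[r] = 1.166667, running G = 1.166667
t=1: π = [0.1806, 0.2083, 0.2361, 0.1528, 0.2222], E[r] = 1.2361, γ^t·E[r] = 1.112500, running G = 2.279167
t=2: π = [0.1817, 0.2234, 0.2153, 0.1493, 0.2303], E[r] = 1.2350, γ^t·E[r] = 1.000313, running G = 3.279479
t=3: π = [0.1826, 0.2264, 0.2109, 0.1481, 0.2321], E[r] = 1.2366, γ^t·E[r] = 0.901477, running G = 4.180956
t=4: π = [0.1827, 0.2271, 0.2100, 0.1478, 0.2324], E[r] = 1.2368, γ^t·E[r] = 0.811471, running G = 4.992427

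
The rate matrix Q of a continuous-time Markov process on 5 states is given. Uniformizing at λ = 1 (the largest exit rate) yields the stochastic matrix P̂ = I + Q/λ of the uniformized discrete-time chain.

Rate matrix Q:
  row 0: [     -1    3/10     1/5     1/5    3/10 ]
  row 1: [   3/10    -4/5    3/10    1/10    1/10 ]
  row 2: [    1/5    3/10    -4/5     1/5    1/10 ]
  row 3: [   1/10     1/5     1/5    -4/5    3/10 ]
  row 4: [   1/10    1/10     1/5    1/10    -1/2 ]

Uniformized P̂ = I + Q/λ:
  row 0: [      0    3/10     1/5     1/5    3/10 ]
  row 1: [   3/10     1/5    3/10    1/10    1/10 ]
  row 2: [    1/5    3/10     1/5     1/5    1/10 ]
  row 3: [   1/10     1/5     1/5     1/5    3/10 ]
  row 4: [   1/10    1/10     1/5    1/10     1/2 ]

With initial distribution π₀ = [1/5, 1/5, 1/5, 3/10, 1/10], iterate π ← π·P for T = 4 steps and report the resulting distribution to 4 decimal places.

π = [0.1496, 0.2106, 0.2212, 0.1524, 0.2663]

t=0: π = [0.2000, 0.2000, 0.2000, 0.3000, 0.1000]
t=1: π = [0.1400, 0.2300, 0.2200, 0.1700, 0.2400]
t=2: π = [0.1540, 0.2120, 0.2230, 0.1530, 0.2580]
t=3: π = [0.1493, 0.2119, 0.2212, 0.1530, 0.2646]
t=4: π = [0.1496, 0.2106, 0.2212, 0.1524, 0.2663]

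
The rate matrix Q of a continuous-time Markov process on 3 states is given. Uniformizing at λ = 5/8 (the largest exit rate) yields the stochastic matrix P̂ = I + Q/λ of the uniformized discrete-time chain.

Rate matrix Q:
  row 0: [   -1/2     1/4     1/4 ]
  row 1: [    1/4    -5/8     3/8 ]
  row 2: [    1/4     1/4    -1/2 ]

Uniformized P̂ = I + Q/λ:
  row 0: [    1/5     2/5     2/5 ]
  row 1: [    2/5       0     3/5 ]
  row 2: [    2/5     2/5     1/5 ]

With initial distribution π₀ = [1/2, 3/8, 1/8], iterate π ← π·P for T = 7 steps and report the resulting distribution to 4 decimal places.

π = [0.3333, 0.2856, 0.3811]

t=0: π = [0.5000, 0.3750, 0.1250]
t=1: π = [0.3000, 0.2500, 0.4500]
t=2: π = [0.3400, 0.3000, 0.3600]
t=3: π = [0.3320, 0.2800, 0.3880]
t=4: π = [0.3336, 0.2880, 0.3784]
t=5: π = [0.3333, 0.2848, 0.3819]
t=6: π = [0.3333, 0.2861, 0.3806]
t=7: π = [0.3333, 0.2856, 0.3811]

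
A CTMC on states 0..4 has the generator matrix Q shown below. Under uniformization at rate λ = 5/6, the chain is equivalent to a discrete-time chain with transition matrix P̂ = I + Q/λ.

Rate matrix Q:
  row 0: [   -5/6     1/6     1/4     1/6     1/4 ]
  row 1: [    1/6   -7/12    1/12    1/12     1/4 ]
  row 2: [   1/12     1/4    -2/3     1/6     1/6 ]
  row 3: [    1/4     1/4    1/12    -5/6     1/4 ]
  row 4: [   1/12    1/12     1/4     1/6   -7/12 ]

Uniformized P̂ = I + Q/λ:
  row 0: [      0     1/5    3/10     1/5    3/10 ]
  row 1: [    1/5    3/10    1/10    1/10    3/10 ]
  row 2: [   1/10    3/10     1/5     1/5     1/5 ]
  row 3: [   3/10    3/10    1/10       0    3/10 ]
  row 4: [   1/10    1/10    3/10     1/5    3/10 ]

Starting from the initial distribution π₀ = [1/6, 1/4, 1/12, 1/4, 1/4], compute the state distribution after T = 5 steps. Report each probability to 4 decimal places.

t=0: π = [0.1667, 0.2500, 0.0833, 0.2500, 0.2500]
t=1: π = [0.1583, 0.2333, 0.1917, 0.1250, 0.2917]
t=2: π = [0.1325, 0.2258, 0.2092, 0.1517, 0.2808]
t=3: π = [0.1397, 0.2306, 0.2036, 0.1471, 0.2791]
t=4: π = [0.1385, 0.2302, 0.2041, 0.1475, 0.2796]
t=5: π = [0.1387, 0.2302, 0.2040, 0.1475, 0.2796]

π = [0.1387, 0.2302, 0.2040, 0.1475, 0.2796]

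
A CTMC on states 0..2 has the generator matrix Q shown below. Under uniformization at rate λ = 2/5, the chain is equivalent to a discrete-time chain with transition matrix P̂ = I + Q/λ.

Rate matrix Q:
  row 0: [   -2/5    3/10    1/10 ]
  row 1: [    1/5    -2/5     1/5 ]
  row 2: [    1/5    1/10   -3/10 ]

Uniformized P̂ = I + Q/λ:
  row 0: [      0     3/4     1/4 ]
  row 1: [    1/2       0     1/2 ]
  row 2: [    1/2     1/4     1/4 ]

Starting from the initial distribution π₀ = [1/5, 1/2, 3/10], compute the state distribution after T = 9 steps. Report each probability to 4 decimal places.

t=0: π = [0.2000, 0.5000, 0.3000]
t=1: π = [0.4000, 0.2250, 0.3750]
t=2: π = [0.3000, 0.3938, 0.3063]
t=3: π = [0.3500, 0.3016, 0.3484]
t=4: π = [0.3250, 0.3496, 0.3254]
t=5: π = [0.3375, 0.3251, 0.3374]
t=6: π = [0.3313, 0.3375, 0.3313]
t=7: π = [0.3344, 0.3313, 0.3344]
t=8: π = [0.3328, 0.3344, 0.3328]
t=9: π = [0.3336, 0.3328, 0.3336]

π = [0.3336, 0.3328, 0.3336]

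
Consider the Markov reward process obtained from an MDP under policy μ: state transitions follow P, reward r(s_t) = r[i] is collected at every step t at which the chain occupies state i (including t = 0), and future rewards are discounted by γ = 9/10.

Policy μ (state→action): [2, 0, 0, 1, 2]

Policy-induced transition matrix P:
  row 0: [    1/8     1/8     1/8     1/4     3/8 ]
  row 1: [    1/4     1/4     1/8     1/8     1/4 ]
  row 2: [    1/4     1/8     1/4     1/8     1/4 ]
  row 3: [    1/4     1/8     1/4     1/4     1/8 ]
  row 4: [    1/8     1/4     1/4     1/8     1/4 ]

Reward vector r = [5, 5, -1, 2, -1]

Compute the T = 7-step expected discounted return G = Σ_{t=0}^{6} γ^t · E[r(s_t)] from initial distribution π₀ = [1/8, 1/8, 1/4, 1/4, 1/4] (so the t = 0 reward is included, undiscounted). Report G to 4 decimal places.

G = 8.6368

t=0: π = [0.1250, 0.1250, 0.2500, 0.2500, 0.2500], E[r] = 1.2500, γ^t·E[r] = 1.250000, running G = 1.250000
t=1: π = [0.2031, 0.1719, 0.2188, 0.1719, 0.2344], E[r] = 1.7656, γ^t·E[r] = 1.589063, running G = 2.839063
t=2: π = [0.1953, 0.1758, 0.2031, 0.1719, 0.2539], E[r] = 1.7422, γ^t·E[r] = 1.411172, running G = 4.250234
t=3: π = [0.1938, 0.1787, 0.2036, 0.1709, 0.2529], E[r] = 1.7480, γ^t·E[r] = 1.274326, running G = 5.524561
t=4: π = [0.1942, 0.1790, 0.2034, 0.1706, 0.2529], E[r] = 1.7504, γ^t·E[r] = 1.148455, running G = 6.673016
t=5: π = [0.1941, 0.1790, 0.2034, 0.1706, 0.2529], E[r] = 1.7504, γ^t·E[r] = 1.033583, running G = 7.706599
t=6: π = [0.1941, 0.1790, 0.2034, 0.1706, 0.2529], E[r] = 1.7504, γ^t·E[r] = 0.930240, running G = 8.636838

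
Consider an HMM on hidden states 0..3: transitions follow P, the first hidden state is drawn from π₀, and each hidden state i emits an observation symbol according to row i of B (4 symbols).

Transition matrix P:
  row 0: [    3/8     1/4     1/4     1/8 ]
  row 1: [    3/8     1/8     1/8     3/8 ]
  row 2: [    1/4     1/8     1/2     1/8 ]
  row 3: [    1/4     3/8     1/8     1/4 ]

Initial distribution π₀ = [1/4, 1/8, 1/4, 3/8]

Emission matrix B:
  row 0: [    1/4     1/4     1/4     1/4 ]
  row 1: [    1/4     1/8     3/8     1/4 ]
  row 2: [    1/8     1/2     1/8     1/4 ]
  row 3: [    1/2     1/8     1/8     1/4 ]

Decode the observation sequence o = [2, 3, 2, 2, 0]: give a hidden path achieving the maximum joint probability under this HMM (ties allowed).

path = [0, 0, 0, 1, 3]

t=0: δ = [6.250e-02, 4.688e-02, 3.125e-02, 4.688e-02]  (obs o_0=2)
t=1: δ = [5.859e-03, 4.395e-03, 3.906e-03, 4.395e-03]  ψ = [0, 3, 0, 1]  (obs o_1=3)
t=2: δ = [5.493e-04, 6.180e-04, 2.441e-04, 2.060e-04]  ψ = [0, 3, 2, 1]  (obs o_2=2)
t=3: δ = [5.794e-05, 5.150e-05, 1.717e-05, 2.897e-05]  ψ = [1, 0, 0, 1]  (obs o_3=2)
t=4: δ = [5.431e-06, 3.621e-06, 1.810e-06, 9.656e-06]  ψ = [0, 0, 0, 1]  (obs o_4=0)
backtrack: best end state = 3; path = [0, 0, 0, 1, 3]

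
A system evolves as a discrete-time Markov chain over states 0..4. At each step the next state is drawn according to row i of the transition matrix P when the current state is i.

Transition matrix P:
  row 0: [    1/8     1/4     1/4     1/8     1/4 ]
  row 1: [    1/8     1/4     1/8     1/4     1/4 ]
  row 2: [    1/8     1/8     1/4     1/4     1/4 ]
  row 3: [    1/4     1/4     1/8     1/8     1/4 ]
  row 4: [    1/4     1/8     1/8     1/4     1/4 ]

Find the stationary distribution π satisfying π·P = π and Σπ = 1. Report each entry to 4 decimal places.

π = [0.1815, 0.1977, 0.1688, 0.2021, 0.2500]

Balance equations π_j = Σ_i π_i·P[i][j]:
  π_0 = 1/8·π_0 + 1/8·π_1 + 1/8·π_2 + 1/4·π_3 + 1/4·π_4
  π_1 = 1/4·π_0 + 1/4·π_1 + 1/8·π_2 + 1/4·π_3 + 1/8·π_4
  π_2 = 1/4·π_0 + 1/8·π_1 + 1/4·π_2 + 1/8·π_3 + 1/8·π_4
  π_3 = 1/8·π_0 + 1/4·π_1 + 1/4·π_2 + 1/8·π_3 + 1/4·π_4
  normalize: π_0 + π_1 + π_2 + π_3 + π_4 = 1
Solving the linear system gives exactly π = [53/292, 101/511, 345/2044, 59/292, 1/4].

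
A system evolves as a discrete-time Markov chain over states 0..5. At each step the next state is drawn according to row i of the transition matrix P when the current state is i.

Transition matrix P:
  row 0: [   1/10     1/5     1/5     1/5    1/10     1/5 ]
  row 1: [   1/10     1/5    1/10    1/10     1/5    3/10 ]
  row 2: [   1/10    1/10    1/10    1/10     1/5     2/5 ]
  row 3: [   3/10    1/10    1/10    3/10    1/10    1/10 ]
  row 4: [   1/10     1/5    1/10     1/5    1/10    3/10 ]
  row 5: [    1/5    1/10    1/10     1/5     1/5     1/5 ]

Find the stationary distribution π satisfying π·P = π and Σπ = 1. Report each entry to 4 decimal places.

π = [0.1620, 0.1457, 0.1162, 0.1931, 0.1495, 0.2335]

Balance equations π_j = Σ_i π_i·P[i][j]:
  π_0 = 1/10·π_0 + 1/10·π_1 + 1/10·π_2 + 3/10·π_3 + 1/10·π_4 + 1/5·π_5
  π_1 = 1/5·π_0 + 1/5·π_1 + 1/10·π_2 + 1/10·π_3 + 1/5·π_4 + 1/10·π_5
  π_2 = 1/5·π_0 + 1/10·π_1 + 1/10·π_2 + 1/10·π_3 + 1/10·π_4 + 1/10·π_5
  π_3 = 1/5·π_0 + 1/10·π_1 + 1/10·π_2 + 3/10·π_3 + 1/5·π_4 + 1/5·π_5
  π_4 = 1/10·π_0 + 1/5·π_1 + 1/5·π_2 + 1/10·π_3 + 1/10·π_4 + 1/5·π_5
  normalize: π_0 + π_1 + π_2 + π_3 + π_4 + π_5 = 1
Solving the linear system gives exactly π = [2293/14157, 2063/14157, 1645/14157, 2734/14157, 2117/14157, 3305/14157].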